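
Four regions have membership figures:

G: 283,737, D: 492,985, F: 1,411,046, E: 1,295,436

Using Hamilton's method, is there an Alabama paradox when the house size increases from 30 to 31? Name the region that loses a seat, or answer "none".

G

At 30 seats: G 3, D 4, F 12, E 11.
At 31 seats: G 2, D 4, F 13, E 12.
G drops from 3 to 2.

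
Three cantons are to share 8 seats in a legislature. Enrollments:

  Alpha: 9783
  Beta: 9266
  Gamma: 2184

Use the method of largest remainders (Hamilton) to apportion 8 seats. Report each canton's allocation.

The standard divisor is 21233/8 ≈ 2654.125.
Standard quotas: Alpha 3.6860, Beta 3.4912, Gamma 0.8229.
Lower quotas: Alpha 3, Beta 3, Gamma 0 (sum 6, leaving 2 seats).
Remainders in descending order: Gamma 0.8229, Alpha 0.6860, Beta 0.4912.
The surplus seats go to Gamma, Alpha.

Alpha 4, Beta 3, Gamma 1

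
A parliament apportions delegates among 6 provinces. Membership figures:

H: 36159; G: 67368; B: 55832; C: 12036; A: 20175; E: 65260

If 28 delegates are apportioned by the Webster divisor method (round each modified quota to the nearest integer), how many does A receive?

2

Standard divisor 256830/28 ≈ 9172.5; standard quotas: H 3.942, G 7.345, B 6.087, C 1.312, A 2.200, E 7.115.
Rounding to the nearest integer gives 4, 7, 6, 1, 2, 7 = 27 seats, so the divisor must be adjusted.
With modified divisor 8800: modified quotas H 4.109, G 7.655, B 6.345, C 1.368, A 2.293, E 7.416.
Rounding to the nearest integer: H 4, G 8, B 6, C 1, A 2, E 7 (total 28).
A receives 2.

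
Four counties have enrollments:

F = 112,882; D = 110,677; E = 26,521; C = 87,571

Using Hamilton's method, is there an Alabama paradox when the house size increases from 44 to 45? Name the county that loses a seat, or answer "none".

E

At 44 seats: F 15, D 14, E 4, C 11.
At 45 seats: F 15, D 15, E 3, C 12.
E drops from 4 to 3.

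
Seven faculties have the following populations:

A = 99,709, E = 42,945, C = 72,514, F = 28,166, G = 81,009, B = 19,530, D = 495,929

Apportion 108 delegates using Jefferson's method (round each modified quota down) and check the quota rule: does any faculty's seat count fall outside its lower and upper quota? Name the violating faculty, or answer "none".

Standard quotas: A 12.823, E 5.523, C 9.325, F 3.622, G 10.418, B 2.512, D 63.777.
Jefferson allocation: A 13, E 5, C 9, F 3, G 10, B 2, D 66.
D has quota 63.777 (lower 63, upper 64) but receives 66 — outside the quota interval.

D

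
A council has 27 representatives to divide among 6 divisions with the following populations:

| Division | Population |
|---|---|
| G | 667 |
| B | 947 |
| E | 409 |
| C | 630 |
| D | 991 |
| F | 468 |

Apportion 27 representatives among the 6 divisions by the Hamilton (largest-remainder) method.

Standard divisor: 4112 ÷ 27 ≈ 152.296.
Standard quotas: G 4.380, B 6.218, E 2.686, C 4.137, D 6.507, F 3.073.
Lower quotas: G 4, B 6, E 2, C 4, D 6, F 3 (sum 25, leaving 2 seats).
Remainders in descending order: E 0.686, D 0.507, G 0.380, B 0.218, C 0.137, F 0.073.
The surplus seats go to E, D.

G 4, B 6, E 3, C 4, D 7, F 3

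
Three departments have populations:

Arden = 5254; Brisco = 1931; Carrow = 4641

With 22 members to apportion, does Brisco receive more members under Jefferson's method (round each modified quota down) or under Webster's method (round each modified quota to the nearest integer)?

Webster

Jefferson: Arden 10, Brisco 3, Carrow 9.
Webster: Arden 10, Brisco 4, Carrow 8.
Brisco gets 3 under Jefferson and 4 under Webster.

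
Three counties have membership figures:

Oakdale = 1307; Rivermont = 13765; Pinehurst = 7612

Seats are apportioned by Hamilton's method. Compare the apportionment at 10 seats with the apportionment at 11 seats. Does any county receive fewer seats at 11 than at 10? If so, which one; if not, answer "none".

Oakdale

At 10 seats: Oakdale 1, Rivermont 6, Pinehurst 3.
At 11 seats: Oakdale 0, Rivermont 7, Pinehurst 4.
Oakdale drops from 1 to 0.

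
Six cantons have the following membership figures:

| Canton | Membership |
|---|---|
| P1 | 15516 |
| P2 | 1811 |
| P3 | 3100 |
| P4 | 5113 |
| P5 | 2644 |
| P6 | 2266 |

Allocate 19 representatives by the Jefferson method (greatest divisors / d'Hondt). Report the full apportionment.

P1: 11; P2: 1; P3: 2; P4: 3; P5: 1; P6: 1

Standard divisor 30450/19 ≈ 1602.632; standard quotas: P1 9.682, P2 1.130, P3 1.934, P4 3.190, P5 1.650, P6 1.414.
Rounding down gives 9, 1, 1, 3, 1, 1 = 16 seats, so the divisor must be adjusted.
With modified divisor 1400: modified quotas P1 11.083, P2 1.294, P3 2.214, P4 3.652, P5 1.889, P6 1.619.
Rounding down: P1 11, P2 1, P3 2, P4 3, P5 1, P6 1 (total 19).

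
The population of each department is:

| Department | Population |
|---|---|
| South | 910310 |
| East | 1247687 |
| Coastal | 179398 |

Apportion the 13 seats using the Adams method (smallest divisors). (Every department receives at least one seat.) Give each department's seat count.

Standard divisor 2337395/13 ≈ 179799.615; standard quotas: South 5.063, East 6.939, Coastal 0.998.
Rounding up gives 6, 7, 1 = 14 seats, so the divisor must be adjusted.
With modified divisor 195000: modified quotas South 4.668, East 6.398, Coastal 0.920.
Rounding up: South 5, East 7, Coastal 1 (total 13).

South: 5; East: 7; Coastal: 1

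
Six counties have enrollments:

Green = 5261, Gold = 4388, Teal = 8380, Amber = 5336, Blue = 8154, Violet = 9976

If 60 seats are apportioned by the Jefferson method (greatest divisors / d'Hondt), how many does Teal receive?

12

Standard divisor 41495/60 ≈ 691.583; standard quotas: Green 7.607, Gold 6.345, Teal 12.117, Amber 7.716, Blue 11.790, Violet 14.425.
Rounding down gives 7, 6, 12, 7, 11, 14 = 57 seats, so the divisor must be adjusted.
With modified divisor 660: modified quotas Green 7.971, Gold 6.648, Teal 12.697, Amber 8.085, Blue 12.355, Violet 15.115.
Rounding down: Green 7, Gold 6, Teal 12, Amber 8, Blue 12, Violet 15 (total 60).
Teal receives 12.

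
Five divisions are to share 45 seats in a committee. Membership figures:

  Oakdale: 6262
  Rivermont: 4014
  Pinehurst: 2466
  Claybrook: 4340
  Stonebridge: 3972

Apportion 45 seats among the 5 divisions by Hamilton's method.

Standard divisor: 21054 ÷ 45 ≈ 467.867.
Standard quotas: Oakdale 13.3842, Rivermont 8.5794, Pinehurst 5.2707, Claybrook 9.2761, Stonebridge 8.4896.
Lower quotas: Oakdale 13, Rivermont 8, Pinehurst 5, Claybrook 9, Stonebridge 8 (sum 43, leaving 2 seats).
Remainders in descending order: Rivermont 0.5794, Stonebridge 0.4896, Oakdale 0.3842, Claybrook 0.2761, Pinehurst 0.2707.
The surplus seats go to Rivermont, Stonebridge.

Oakdale 13, Rivermont 9, Pinehurst 5, Claybrook 9, Stonebridge 9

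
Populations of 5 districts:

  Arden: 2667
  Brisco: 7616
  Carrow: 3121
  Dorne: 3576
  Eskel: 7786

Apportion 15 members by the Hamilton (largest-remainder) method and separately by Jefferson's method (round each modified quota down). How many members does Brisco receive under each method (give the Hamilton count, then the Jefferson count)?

4 and 5

Hamilton: Arden 2, Brisco 4, Carrow 2, Dorne 2, Eskel 5.
Jefferson: Arden 1, Brisco 5, Carrow 2, Dorne 2, Eskel 5.
Brisco gets 4 under Hamilton and 5 under Jefferson.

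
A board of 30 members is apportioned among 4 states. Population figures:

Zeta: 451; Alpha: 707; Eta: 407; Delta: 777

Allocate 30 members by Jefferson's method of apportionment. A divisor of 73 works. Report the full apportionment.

Zeta: 6, Alpha: 9, Eta: 5, Delta: 10

With modified divisor 73: modified quotas Zeta 6.178, Alpha 9.685, Eta 5.575, Delta 10.644.
Rounding down: Zeta 6, Alpha 9, Eta 5, Delta 10 (total 30).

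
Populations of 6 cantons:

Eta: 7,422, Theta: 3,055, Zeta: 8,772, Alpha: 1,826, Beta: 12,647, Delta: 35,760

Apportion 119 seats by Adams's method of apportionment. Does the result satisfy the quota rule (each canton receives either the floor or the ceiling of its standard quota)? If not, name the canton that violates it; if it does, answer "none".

Delta

Standard quotas: Eta 12.711, Theta 5.232, Zeta 15.024, Alpha 3.127, Beta 21.660, Delta 61.245.
Adams allocation: Eta 13, Theta 6, Zeta 15, Alpha 4, Beta 21, Delta 60.
Delta has quota 61.245 (lower 61, upper 62) but receives 60 — outside the quota interval.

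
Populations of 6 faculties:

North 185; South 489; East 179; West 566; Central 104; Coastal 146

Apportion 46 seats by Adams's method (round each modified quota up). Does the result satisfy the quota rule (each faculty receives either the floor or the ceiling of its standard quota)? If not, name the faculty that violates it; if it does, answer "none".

none

Standard quotas: North 5.099, South 13.478, East 4.933, West 15.600, Central 2.866, Coastal 4.024.
Adams allocation: North 5, South 13, East 5, West 16, Central 3, Coastal 4.
Every allocation lies between the lower and upper quota.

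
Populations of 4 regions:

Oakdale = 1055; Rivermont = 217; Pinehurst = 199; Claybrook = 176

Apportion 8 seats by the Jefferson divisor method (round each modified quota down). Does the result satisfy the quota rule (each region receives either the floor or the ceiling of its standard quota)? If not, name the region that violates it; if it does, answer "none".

Standard quotas: Oakdale 5.124, Rivermont 1.054, Pinehurst 0.967, Claybrook 0.855.
Jefferson allocation: Oakdale 5, Rivermont 1, Pinehurst 1, Claybrook 1.
Every allocation lies between the lower and upper quota.

none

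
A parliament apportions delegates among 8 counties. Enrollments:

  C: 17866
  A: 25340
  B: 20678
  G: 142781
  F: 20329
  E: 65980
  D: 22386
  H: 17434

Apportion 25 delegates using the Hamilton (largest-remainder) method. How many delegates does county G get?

The standard divisor is 332794/25 ≈ 13311.76.
Standard quotas: C 1.3421, A 1.9036, B 1.5534, G 10.7259, F 1.5271, E 4.9565, D 1.6817, H 1.3097.
Lower quotas: C 1, A 1, B 1, G 10, F 1, E 4, D 1, H 1 (sum 20, leaving 5 seats).
Remainders in descending order: E 0.9565, A 0.9036, G 0.7259, D 0.6817, B 0.5534, F 0.5271, C 0.3421, H 0.3097.
The surplus seats go to E, A, G, D, B.
G receives 11.

11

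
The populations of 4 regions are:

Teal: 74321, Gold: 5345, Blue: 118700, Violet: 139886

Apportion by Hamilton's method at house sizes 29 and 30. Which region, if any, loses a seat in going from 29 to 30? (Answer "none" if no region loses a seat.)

At 29 seats: Teal 6, Gold 1, Blue 10, Violet 12.
At 30 seats: Teal 7, Gold 0, Blue 11, Violet 12.
Gold drops from 1 to 0.

Gold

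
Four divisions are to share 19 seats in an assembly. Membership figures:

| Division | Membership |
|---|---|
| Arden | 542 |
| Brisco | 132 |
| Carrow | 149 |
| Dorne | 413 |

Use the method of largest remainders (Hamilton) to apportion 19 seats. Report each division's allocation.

Arden 8, Brisco 2, Carrow 2, Dorne 7

Total 1236; standard divisor 1236/19 ≈ 65.053.
Standard quotas: Arden 8.332, Brisco 2.029, Carrow 2.290, Dorne 6.349.
Lower quotas: Arden 8, Brisco 2, Carrow 2, Dorne 6 (sum 18, leaving 1 seat).
Remainders in descending order: Dorne 0.349, Arden 0.332, Carrow 0.290, Brisco 0.029.
The surplus seat goes to Dorne.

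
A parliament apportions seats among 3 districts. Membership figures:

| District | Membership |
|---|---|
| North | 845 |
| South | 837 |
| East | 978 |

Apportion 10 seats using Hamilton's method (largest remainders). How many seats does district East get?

4

Total 2660; standard divisor 2660/10 = 266.
Standard quotas: North 3.177, South 3.147, East 3.677.
Lower quotas: North 3, South 3, East 3 (sum 9, leaving 1 seat).
Remainders in descending order: East 0.677, North 0.177, South 0.147.
The surplus seat goes to East.
East receives 4.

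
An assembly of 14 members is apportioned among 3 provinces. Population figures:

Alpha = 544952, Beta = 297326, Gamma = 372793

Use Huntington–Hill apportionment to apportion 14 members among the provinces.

Alpha: 6; Beta: 4; Gamma: 4

With divisor 84959: modified quotas Alpha 6.414, Beta 3.500, Gamma 4.388.
Geometric-mean thresholds: Alpha √(6·7)=6.481, Beta √(3·4)=3.464, Gamma √(4·5)=4.472.
Each quota rounded against its threshold gives Alpha 6, Beta 4, Gamma 4 (total 14).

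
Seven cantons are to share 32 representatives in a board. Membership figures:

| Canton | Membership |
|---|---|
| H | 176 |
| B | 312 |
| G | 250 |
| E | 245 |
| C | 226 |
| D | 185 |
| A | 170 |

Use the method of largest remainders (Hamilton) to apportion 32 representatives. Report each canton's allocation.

Total 1564; standard divisor 1564/32 ≈ 48.875.
Standard quotas: H 3.601, B 6.384, G 5.115, E 5.013, C 4.624, D 3.785, A 3.478.
Lower quotas: H 3, B 6, G 5, E 5, C 4, D 3, A 3 (sum 29, leaving 3 seats).
Remainders in descending order: D 0.785, C 0.624, H 0.601, A 0.478, B 0.384, G 0.115, E 0.013.
Largest remainders: D, C, H receive the extra seats.

H: 4, B: 6, G: 5, E: 5, C: 5, D: 4, A: 3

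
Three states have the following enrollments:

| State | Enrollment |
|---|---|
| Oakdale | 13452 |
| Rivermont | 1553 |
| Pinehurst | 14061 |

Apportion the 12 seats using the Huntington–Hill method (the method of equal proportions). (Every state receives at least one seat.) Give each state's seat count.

Oakdale: 5, Rivermont: 1, Pinehurst: 6

With divisor 2512: modified quotas Oakdale 5.355, Rivermont 0.618, Pinehurst 5.598.
Geometric-mean thresholds: Oakdale √(5·6)=5.477, Rivermont (min 1), Pinehurst √(5·6)=5.477.
Each quota rounded against its threshold gives Oakdale 5, Rivermont 1, Pinehurst 6 (total 12).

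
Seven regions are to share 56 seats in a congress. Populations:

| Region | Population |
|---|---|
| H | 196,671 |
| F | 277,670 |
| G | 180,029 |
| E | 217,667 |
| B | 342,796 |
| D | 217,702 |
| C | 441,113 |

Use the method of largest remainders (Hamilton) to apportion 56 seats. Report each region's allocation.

H: 6, F: 8, G: 5, E: 7, B: 10, D: 7, C: 13

Total 1873648; standard divisor 1873648/56 = 33458.
Standard quotas: H 5.8781, F 8.2991, G 5.3807, E 6.5057, B 10.2456, D 6.5067, C 13.1841.
Lower quotas: H 5, F 8, G 5, E 6, B 10, D 6, C 13 (sum 53, leaving 3 seats).
Remainders in descending order: H 0.8781, D 0.5067, E 0.5057, G 0.3807, F 0.2991, B 0.2456, C 0.1841.
Largest remainders: H, D, E receive the extra seats.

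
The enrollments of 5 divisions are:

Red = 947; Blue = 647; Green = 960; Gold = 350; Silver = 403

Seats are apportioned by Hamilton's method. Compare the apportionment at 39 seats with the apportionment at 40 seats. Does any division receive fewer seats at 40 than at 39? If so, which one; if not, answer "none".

At 39 seats: Red 11, Blue 8, Green 11, Gold 4, Silver 5.
At 40 seats: Red 11, Blue 8, Green 12, Gold 4, Silver 5.
No division's allocation decreased.

none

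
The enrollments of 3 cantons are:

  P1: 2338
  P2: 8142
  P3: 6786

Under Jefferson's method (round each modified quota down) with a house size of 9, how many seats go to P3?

Standard divisor 17266/9 ≈ 1918.444; standard quotas: P1 1.219, P2 4.244, P3 3.537.
Rounding down gives 1, 4, 3 = 8 seats, so the divisor must be adjusted.
With modified divisor 1660: modified quotas P1 1.408, P2 4.905, P3 4.088.
Rounding down: P1 1, P2 4, P3 4 (total 9).
P3 receives 4.

4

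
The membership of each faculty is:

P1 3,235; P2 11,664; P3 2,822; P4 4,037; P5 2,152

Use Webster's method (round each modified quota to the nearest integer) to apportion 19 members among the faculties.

Standard divisor 23910/19 ≈ 1258.421; standard quotas: P1 2.571, P2 9.269, P3 2.242, P4 3.208, P5 1.710.
Rounding to the nearest integer gives P1 3, P2 9, P3 2, P4 3, P5 2 — total 19, matching the house size, so no adjustment is needed.

P1 3, P2 9, P3 2, P4 3, P5 2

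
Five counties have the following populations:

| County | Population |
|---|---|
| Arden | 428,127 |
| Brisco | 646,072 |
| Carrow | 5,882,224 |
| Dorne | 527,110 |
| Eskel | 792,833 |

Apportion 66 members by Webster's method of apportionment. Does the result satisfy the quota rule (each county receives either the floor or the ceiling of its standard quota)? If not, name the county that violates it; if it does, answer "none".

Standard quotas: Arden 3.414, Brisco 5.152, Carrow 46.908, Dorne 4.203, Eskel 6.322.
Webster allocation: Arden 3, Brisco 5, Carrow 48, Dorne 4, Eskel 6.
Carrow has quota 46.908 (lower 46, upper 47) but receives 48 — outside the quota interval.

Carrow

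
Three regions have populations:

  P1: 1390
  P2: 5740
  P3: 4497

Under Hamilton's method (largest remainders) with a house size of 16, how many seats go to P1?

2

Total 11627; standard divisor 11627/16 ≈ 726.688.
Standard quotas: P1 1.9128, P2 7.8989, P3 6.1884.
Lower quotas: P1 1, P2 7, P3 6 (sum 14, leaving 2 seats).
Remainders in descending order: P1 0.9128, P2 0.8989, P3 0.1884.
Largest remainders: P1, P2 receive the extra seats.
P1 receives 2.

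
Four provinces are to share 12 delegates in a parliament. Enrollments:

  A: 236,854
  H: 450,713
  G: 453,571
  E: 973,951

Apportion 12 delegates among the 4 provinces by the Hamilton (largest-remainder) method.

Standard divisor: 2115089 ÷ 12 ≈ 176257.417.
Standard quotas: A 1.3438, H 2.5571, G 2.5733, E 5.5257.
Lower quotas: A 1, H 2, G 2, E 5 (sum 10, leaving 2 seats).
Remainders in descending order: G 0.5733, H 0.5571, E 0.5257, A 0.3438.
The surplus seats go to G, H.

A: 1, H: 3, G: 3, E: 5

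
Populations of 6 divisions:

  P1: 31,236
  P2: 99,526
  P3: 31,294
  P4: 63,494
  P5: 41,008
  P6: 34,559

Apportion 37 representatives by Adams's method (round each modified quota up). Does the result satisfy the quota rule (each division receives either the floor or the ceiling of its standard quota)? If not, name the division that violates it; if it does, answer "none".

none

Standard quotas: P1 3.838, P2 12.229, P3 3.845, P4 7.802, P5 5.039, P6 4.246.
Adams allocation: P1 4, P2 12, P3 4, P4 8, P5 5, P6 4.
Every allocation lies between the lower and upper quota.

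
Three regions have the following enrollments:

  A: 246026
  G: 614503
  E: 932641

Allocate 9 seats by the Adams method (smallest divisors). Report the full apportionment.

Standard divisor 1793170/9 ≈ 199241.111; standard quotas: A 1.235, G 3.084, E 4.681.
Rounding up gives 2, 4, 5 = 11 seats, so the divisor must be adjusted.
With modified divisor 239600: modified quotas A 1.027, G 2.565, E 3.892.
Rounding up: A 2, G 3, E 4 (total 9).

A: 2, G: 3, E: 4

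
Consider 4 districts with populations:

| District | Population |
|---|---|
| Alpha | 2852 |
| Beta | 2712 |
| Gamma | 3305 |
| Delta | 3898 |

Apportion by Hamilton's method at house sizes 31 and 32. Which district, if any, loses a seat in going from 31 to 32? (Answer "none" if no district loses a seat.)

none

At 31 seats: Alpha 7, Beta 7, Gamma 8, Delta 9.
At 32 seats: Alpha 7, Beta 7, Gamma 8, Delta 10.
No district's allocation decreased.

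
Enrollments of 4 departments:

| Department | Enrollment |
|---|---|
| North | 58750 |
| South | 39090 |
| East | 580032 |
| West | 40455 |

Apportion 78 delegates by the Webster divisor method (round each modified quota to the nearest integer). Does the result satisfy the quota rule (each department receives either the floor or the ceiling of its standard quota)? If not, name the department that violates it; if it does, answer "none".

Standard quotas: North 6.379, South 4.245, East 62.983, West 4.393.
Webster allocation: North 6, South 4, East 64, West 4.
East has quota 62.983 (lower 62, upper 63) but receives 64 — outside the quota interval.

East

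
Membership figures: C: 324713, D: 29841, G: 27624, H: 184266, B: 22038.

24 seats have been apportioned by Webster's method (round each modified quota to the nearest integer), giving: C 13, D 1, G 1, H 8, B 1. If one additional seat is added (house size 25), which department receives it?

Priority for the next seat is population ÷ (current seats + 0.5).
Priorities: C 24052.815, D 19894.000, G 18416.000, H 21678.353, B 14692.000.
Highest priority: C.

C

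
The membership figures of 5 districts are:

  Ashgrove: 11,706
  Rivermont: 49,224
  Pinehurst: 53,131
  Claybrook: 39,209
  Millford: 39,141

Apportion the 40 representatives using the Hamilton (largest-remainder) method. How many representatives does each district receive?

Ashgrove=3; Rivermont=10; Pinehurst=11; Claybrook=8; Millford=8

The standard divisor is 192411/40 ≈ 4810.275.
Standard quotas: Ashgrove 2.4335, Rivermont 10.2331, Pinehurst 11.0453, Claybrook 8.1511, Millford 8.1370.
Lower quotas: Ashgrove 2, Rivermont 10, Pinehurst 11, Claybrook 8, Millford 8 (sum 39, leaving 1 seat).
Remainders in descending order: Ashgrove 0.4335, Rivermont 0.2331, Claybrook 0.1511, Millford 0.1370, Pinehurst 0.0453.
Largest remainder: Ashgrove receives the extra seat.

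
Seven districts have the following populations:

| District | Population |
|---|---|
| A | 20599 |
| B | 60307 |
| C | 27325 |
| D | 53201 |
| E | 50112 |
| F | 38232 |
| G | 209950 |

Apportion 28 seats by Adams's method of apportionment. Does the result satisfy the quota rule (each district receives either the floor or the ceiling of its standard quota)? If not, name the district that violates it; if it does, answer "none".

Standard quotas: A 1.255, B 3.673, C 1.664, D 3.240, E 3.052, F 2.329, G 12.787.
Adams allocation: A 2, B 4, C 2, D 3, E 3, F 3, G 11.
G has quota 12.787 (lower 12, upper 13) but receives 11 — outside the quota interval.

G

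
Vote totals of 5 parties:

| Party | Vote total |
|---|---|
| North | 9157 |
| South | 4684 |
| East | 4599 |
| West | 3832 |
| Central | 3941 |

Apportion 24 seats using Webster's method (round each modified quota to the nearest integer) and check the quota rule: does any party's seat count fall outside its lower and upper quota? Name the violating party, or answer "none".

Standard quotas: North 8.384, South 4.289, East 4.211, West 3.508, Central 3.608.
Webster allocation: North 8, South 4, East 4, West 4, Central 4.
Every allocation lies between the lower and upper quota.

none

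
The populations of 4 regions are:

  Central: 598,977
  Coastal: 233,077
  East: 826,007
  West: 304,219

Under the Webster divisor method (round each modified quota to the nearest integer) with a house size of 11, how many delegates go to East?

5

Standard divisor 1962280/11 ≈ 178389.091; standard quotas: Central 3.358, Coastal 1.307, East 4.630, West 1.705.
Rounding to the nearest integer gives Central 3, Coastal 1, East 5, West 2 — total 11, matching the house size, so no adjustment is needed.
East receives 5.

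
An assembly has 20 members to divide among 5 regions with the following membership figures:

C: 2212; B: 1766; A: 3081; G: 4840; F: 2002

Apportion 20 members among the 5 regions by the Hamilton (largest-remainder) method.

The standard divisor is 13901/20 ≈ 695.05.
Standard quotas: C 3.183, B 2.541, A 4.433, G 6.964, F 2.880.
Lower quotas: C 3, B 2, A 4, G 6, F 2 (sum 17, leaving 3 seats).
Remainders in descending order: G 0.964, F 0.880, B 0.541, A 0.433, C 0.183.
Largest remainders: G, F, B receive the extra seats.

C: 3; B: 3; A: 4; G: 7; F: 3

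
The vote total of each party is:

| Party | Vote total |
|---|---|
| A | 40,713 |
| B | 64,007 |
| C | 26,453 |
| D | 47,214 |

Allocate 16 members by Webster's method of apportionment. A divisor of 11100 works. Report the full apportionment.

With modified divisor 11100: modified quotas A 3.668, B 5.766, C 2.383, D 4.254.
Rounding to the nearest integer: A 4, B 6, C 2, D 4 (total 16).

A: 4; B: 6; C: 2; D: 4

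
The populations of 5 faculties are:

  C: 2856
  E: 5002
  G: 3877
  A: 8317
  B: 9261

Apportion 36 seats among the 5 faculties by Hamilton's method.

C: 4; E: 6; G: 5; A: 10; B: 11

Total 29313; standard divisor 29313/36 ≈ 814.25.
Standard quotas: C 3.5075, E 6.1431, G 4.7614, A 10.2143, B 11.3737.
Lower quotas: C 3, E 6, G 4, A 10, B 11 (sum 34, leaving 2 seats).
Remainders in descending order: G 0.7614, C 0.5075, B 0.3737, A 0.2143, E 0.1431.
The surplus seats go to G, C.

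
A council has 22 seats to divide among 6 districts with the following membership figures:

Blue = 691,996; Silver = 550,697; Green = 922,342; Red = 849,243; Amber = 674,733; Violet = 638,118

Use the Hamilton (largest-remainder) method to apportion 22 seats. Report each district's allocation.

Blue: 4; Silver: 3; Green: 5; Red: 4; Amber: 3; Violet: 3

The standard divisor is 4327129/22 ≈ 196687.682.
Standard quotas: Blue 3.5182, Silver 2.7999, Green 4.6894, Red 4.3177, Amber 3.4305, Violet 3.2443.
Lower quotas: Blue 3, Silver 2, Green 4, Red 4, Amber 3, Violet 3 (sum 19, leaving 3 seats).
Remainders in descending order: Silver 0.7999, Green 0.6894, Blue 0.5182, Amber 0.4305, Red 0.3177, Violet 0.2443.
The surplus seats go to Silver, Green, Blue.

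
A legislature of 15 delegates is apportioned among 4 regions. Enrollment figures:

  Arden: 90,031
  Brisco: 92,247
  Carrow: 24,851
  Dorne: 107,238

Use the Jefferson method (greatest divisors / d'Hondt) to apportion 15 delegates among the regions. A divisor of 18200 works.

Arden=4; Brisco=5; Carrow=1; Dorne=5

With modified divisor 18200: modified quotas Arden 4.947, Brisco 5.069, Carrow 1.365, Dorne 5.892.
Rounding down: Arden 4, Brisco 5, Carrow 1, Dorne 5 (total 15).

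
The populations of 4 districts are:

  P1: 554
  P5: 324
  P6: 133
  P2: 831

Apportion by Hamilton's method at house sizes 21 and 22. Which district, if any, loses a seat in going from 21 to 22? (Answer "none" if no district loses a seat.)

At 21 seats: P1 6, P5 4, P6 2, P2 9.
At 22 seats: P1 7, P5 4, P6 1, P2 10.
P6 drops from 2 to 1.

P6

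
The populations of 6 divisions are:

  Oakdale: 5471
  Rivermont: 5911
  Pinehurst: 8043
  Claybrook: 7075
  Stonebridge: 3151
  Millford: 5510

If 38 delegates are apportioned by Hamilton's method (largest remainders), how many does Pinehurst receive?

9

Standard divisor: 35161 ÷ 38 ≈ 925.289.
Standard quotas: Oakdale 5.9127, Rivermont 6.3883, Pinehurst 8.6924, Claybrook 7.6463, Stonebridge 3.4054, Millford 5.9549.
Lower quotas: Oakdale 5, Rivermont 6, Pinehurst 8, Claybrook 7, Stonebridge 3, Millford 5 (sum 34, leaving 4 seats).
Remainders in descending order: Millford 0.9549, Oakdale 0.9127, Pinehurst 0.6924, Claybrook 0.6463, Stonebridge 0.4054, Rivermont 0.3883.
The surplus seats go to Millford, Oakdale, Pinehurst, Claybrook.
Pinehurst receives 9.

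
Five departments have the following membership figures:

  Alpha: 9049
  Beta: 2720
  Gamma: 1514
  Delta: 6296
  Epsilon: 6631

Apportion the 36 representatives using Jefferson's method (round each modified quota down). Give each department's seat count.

Standard divisor 26210/36 ≈ 728.056; standard quotas: Alpha 12.429, Beta 3.736, Gamma 2.080, Delta 8.648, Epsilon 9.108.
Rounding down gives 12, 3, 2, 8, 9 = 34 seats, so the divisor must be adjusted.
With modified divisor 690: modified quotas Alpha 13.114, Beta 3.942, Gamma 2.194, Delta 9.125, Epsilon 9.610.
Rounding down: Alpha 13, Beta 3, Gamma 2, Delta 9, Epsilon 9 (total 36).

Alpha=13, Beta=3, Gamma=2, Delta=9, Epsilon=9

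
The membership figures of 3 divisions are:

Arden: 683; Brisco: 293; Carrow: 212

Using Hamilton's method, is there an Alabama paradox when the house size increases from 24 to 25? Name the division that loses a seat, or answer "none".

none

At 24 seats: Arden 14, Brisco 6, Carrow 4.
At 25 seats: Arden 14, Brisco 6, Carrow 5.
No division's allocation decreased.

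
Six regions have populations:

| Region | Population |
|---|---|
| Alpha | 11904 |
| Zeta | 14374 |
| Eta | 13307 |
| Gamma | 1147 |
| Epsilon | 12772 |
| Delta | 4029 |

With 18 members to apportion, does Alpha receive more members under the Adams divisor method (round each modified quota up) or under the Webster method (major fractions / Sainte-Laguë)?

Webster

Adams: Alpha 3, Zeta 4, Eta 4, Gamma 1, Epsilon 4, Delta 2.
Webster: Alpha 4, Zeta 5, Eta 4, Gamma 0, Epsilon 4, Delta 1.
Alpha gets 3 under Adams and 4 under Webster.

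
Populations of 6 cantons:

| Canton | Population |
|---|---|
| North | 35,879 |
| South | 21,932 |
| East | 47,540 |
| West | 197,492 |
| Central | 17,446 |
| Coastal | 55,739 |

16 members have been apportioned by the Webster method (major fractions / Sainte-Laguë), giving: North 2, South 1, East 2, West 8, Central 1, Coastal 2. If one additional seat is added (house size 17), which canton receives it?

Priority for the next seat is population ÷ (current seats + 0.5).
Priorities: North 14351.600, South 14621.333, East 19016.000, West 23234.353, Central 11630.667, Coastal 22295.600.
Highest priority: West.

West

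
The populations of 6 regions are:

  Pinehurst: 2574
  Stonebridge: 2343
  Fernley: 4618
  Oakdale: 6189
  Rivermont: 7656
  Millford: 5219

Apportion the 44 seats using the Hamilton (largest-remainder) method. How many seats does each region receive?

The standard divisor is 28599/44 ≈ 649.977.
Standard quotas: Pinehurst 3.9601, Stonebridge 3.6047, Fernley 7.1049, Oakdale 9.5219, Rivermont 11.7789, Millford 8.0295.
Lower quotas: Pinehurst 3, Stonebridge 3, Fernley 7, Oakdale 9, Rivermont 11, Millford 8 (sum 41, leaving 3 seats).
Remainders in descending order: Pinehurst 0.9601, Rivermont 0.7789, Stonebridge 0.6047, Oakdale 0.5219, Fernley 0.1049, Millford 0.0295.
Largest remainders: Pinehurst, Rivermont, Stonebridge receive the extra seats.

Pinehurst: 4, Stonebridge: 4, Fernley: 7, Oakdale: 9, Rivermont: 12, Millford: 8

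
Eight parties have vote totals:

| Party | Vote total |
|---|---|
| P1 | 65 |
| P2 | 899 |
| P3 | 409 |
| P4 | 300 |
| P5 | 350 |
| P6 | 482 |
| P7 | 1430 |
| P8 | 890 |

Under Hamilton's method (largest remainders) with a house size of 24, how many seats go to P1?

0

Total 4825; standard divisor 4825/24 ≈ 201.042.
Standard quotas: P1 0.323, P2 4.472, P3 2.034, P4 1.492, P5 1.741, P6 2.398, P7 7.113, P8 4.427.
Lower quotas: P1 0, P2 4, P3 2, P4 1, P5 1, P6 2, P7 7, P8 4 (sum 21, leaving 3 seats).
Remainders in descending order: P5 0.741, P4 0.492, P2 0.472, P8 0.427, P6 0.398, P1 0.323, P7 0.113, P3 0.034.
The surplus seats go to P5, P4, P2.
P1 receives 0.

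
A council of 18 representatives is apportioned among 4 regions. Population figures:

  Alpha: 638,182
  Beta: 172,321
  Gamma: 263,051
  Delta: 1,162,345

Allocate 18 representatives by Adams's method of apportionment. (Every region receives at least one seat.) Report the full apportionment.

Standard divisor 2235899/18 ≈ 124216.611; standard quotas: Alpha 5.138, Beta 1.387, Gamma 2.118, Delta 9.357.
Rounding up gives 6, 2, 3, 10 = 21 seats, so the divisor must be adjusted.
With modified divisor 138400: modified quotas Alpha 4.611, Beta 1.245, Gamma 1.901, Delta 8.398.
Rounding up: Alpha 5, Beta 2, Gamma 2, Delta 9 (total 18).

Alpha 5, Beta 2, Gamma 2, Delta 9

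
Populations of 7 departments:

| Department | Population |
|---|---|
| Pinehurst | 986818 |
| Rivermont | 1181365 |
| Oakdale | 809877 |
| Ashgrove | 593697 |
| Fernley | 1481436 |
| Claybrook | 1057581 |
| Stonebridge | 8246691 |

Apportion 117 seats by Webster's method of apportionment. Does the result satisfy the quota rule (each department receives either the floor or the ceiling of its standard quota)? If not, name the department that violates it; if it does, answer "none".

Stonebridge

Standard quotas: Pinehurst 8.042, Rivermont 9.627, Oakdale 6.600, Ashgrove 4.838, Fernley 12.072, Claybrook 8.618, Stonebridge 67.203.
Webster allocation: Pinehurst 8, Rivermont 10, Oakdale 7, Ashgrove 5, Fernley 12, Claybrook 9, Stonebridge 66.
Stonebridge has quota 67.203 (lower 67, upper 68) but receives 66 — outside the quota interval.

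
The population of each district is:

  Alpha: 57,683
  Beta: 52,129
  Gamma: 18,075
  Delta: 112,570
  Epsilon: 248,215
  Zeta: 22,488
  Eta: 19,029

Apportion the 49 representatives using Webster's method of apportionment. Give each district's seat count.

Alpha=5, Beta=5, Gamma=2, Delta=10, Epsilon=23, Zeta=2, Eta=2

Standard divisor 530189/49 ≈ 10820.184; standard quotas: Alpha 5.331, Beta 4.818, Gamma 1.670, Delta 10.404, Epsilon 22.940, Zeta 2.078, Eta 1.759.
Rounding to the nearest integer gives Alpha 5, Beta 5, Gamma 2, Delta 10, Epsilon 23, Zeta 2, Eta 2 — total 49, matching the house size, so no adjustment is needed.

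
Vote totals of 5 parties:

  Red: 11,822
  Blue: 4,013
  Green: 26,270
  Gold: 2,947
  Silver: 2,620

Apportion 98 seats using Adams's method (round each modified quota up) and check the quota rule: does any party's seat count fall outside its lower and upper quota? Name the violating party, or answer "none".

Standard quotas: Red 24.303, Blue 8.250, Green 54.004, Gold 6.058, Silver 5.386.
Adams allocation: Red 24, Blue 9, Green 53, Gold 6, Silver 6.
Green has quota 54.004 (lower 54, upper 55) but receives 53 — outside the quota interval.

Green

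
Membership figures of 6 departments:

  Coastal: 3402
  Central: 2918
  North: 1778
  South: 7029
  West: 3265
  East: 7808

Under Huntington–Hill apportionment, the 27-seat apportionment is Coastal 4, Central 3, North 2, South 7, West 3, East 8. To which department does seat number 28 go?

Priority for the next seat is population ÷ (√(s·(s+1))).
Priorities: Coastal 760.710, Central 842.354, North 725.865, South 939.290, West 942.524, East 920.182.
Highest priority: West.

West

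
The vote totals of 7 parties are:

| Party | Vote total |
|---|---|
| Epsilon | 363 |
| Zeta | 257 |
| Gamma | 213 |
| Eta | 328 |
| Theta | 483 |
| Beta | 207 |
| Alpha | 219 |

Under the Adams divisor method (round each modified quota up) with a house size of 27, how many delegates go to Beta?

Standard divisor 2070/27 ≈ 76.667; standard quotas: Epsilon 4.735, Zeta 3.352, Gamma 2.778, Eta 4.278, Theta 6.300, Beta 2.700, Alpha 2.857.
Rounding up gives 5, 4, 3, 5, 7, 3, 3 = 30 seats, so the divisor must be adjusted.
With modified divisor 90: modified quotas Epsilon 4.033, Zeta 2.856, Gamma 2.367, Eta 3.644, Theta 5.367, Beta 2.300, Alpha 2.433.
Rounding up: Epsilon 5, Zeta 3, Gamma 3, Eta 4, Theta 6, Beta 3, Alpha 3 (total 27).
Beta receives 3.

3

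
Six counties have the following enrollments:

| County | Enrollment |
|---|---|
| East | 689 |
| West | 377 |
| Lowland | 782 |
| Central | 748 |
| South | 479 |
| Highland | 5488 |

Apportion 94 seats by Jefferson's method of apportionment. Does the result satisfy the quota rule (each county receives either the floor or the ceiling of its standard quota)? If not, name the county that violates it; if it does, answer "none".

Standard quotas: East 7.563, West 4.139, Lowland 8.584, Central 8.211, South 5.258, Highland 60.244.
Jefferson allocation: East 7, West 4, Lowland 8, Central 8, South 5, Highland 62.
Highland has quota 60.244 (lower 60, upper 61) but receives 62 — outside the quota interval.

Highland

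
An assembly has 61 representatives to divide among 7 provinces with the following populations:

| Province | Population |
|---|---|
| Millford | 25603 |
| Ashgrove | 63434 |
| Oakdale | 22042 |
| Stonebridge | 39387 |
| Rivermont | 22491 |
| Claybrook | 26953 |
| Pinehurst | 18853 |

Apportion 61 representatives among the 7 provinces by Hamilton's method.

Standard divisor: 218763 ÷ 61 ≈ 3586.279.
Standard quotas: Millford 7.1392, Ashgrove 17.6880, Oakdale 6.1462, Stonebridge 10.9827, Rivermont 6.2714, Claybrook 7.5156, Pinehurst 5.2570.
Lower quotas: Millford 7, Ashgrove 17, Oakdale 6, Stonebridge 10, Rivermont 6, Claybrook 7, Pinehurst 5 (sum 58, leaving 3 seats).
Remainders in descending order: Stonebridge 0.9827, Ashgrove 0.6880, Claybrook 0.5156, Rivermont 0.2714, Pinehurst 0.2570, Oakdale 0.1462, Millford 0.1392.
The surplus seats go to Stonebridge, Ashgrove, Claybrook.

Millford: 7; Ashgrove: 18; Oakdale: 6; Stonebridge: 11; Rivermont: 6; Claybrook: 8; Pinehurst: 5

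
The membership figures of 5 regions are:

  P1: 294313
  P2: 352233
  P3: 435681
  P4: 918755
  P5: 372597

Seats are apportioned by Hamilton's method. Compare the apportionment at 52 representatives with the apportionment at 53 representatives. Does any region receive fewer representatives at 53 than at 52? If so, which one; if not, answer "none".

none

At 52 seats: P1 6, P2 8, P3 10, P4 20, P5 8.
At 53 seats: P1 7, P2 8, P3 10, P4 20, P5 8.
No region's allocation decreased.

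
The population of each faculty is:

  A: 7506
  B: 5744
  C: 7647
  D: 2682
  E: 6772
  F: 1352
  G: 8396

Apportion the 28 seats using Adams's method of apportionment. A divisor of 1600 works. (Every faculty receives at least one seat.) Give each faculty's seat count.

With modified divisor 1600: modified quotas A 4.691, B 3.590, C 4.779, D 1.676, E 4.232, F 0.845, G 5.247.
Rounding up: A 5, B 4, C 5, D 2, E 5, F 1, G 6 (total 28).

A 5; B 4; C 5; D 2; E 5; F 1; G 6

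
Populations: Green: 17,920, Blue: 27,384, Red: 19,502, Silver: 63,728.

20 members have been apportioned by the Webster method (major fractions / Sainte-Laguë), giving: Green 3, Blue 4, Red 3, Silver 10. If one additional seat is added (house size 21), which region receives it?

Priority for the next seat is population ÷ (current seats + 0.5).
Priorities: Green 5120.000, Blue 6085.333, Red 5572.000, Silver 6069.333.
Highest priority: Blue.

Blue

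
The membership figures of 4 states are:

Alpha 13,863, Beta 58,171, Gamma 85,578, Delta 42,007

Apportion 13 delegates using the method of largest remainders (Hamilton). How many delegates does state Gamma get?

5

Standard divisor: 199619 ÷ 13 ≈ 15355.308.
Standard quotas: Alpha 0.9028, Beta 3.7883, Gamma 5.5732, Delta 2.7357.
Lower quotas: Alpha 0, Beta 3, Gamma 5, Delta 2 (sum 10, leaving 3 seats).
Remainders in descending order: Alpha 0.9028, Beta 0.7883, Delta 0.7357, Gamma 0.5732.
Largest remainders: Alpha, Beta, Delta receive the extra seats.
Gamma receives 5.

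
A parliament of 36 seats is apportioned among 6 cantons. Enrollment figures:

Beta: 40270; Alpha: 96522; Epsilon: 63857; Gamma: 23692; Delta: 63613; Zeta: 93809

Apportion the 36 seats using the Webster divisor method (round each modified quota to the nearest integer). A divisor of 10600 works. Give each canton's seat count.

With modified divisor 10600: modified quotas Beta 3.799, Alpha 9.106, Epsilon 6.024, Gamma 2.235, Delta 6.001, Zeta 8.850.
Rounding to the nearest integer: Beta 4, Alpha 9, Epsilon 6, Gamma 2, Delta 6, Zeta 9 (total 36).

Beta=4, Alpha=9, Epsilon=6, Gamma=2, Delta=6, Zeta=9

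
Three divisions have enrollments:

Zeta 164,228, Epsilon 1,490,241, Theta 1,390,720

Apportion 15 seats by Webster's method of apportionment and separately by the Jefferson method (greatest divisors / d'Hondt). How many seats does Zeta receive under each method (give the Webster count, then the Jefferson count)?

1 and 0

Webster: Zeta 1, Epsilon 7, Theta 7.
Jefferson: Zeta 0, Epsilon 8, Theta 7.
Zeta gets 1 under Webster and 0 under Jefferson.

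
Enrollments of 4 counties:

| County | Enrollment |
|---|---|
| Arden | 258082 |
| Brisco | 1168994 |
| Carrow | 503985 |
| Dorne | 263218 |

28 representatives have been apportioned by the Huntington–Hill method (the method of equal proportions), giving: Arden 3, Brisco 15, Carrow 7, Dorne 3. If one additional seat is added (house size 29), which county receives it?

Dorne

Priority for the next seat is population ÷ (√(s·(s+1))).
Priorities: Arden 74501.856, Brisco 75458.238, Carrow 67347.829, Dorne 75984.492.
Highest priority: Dorne.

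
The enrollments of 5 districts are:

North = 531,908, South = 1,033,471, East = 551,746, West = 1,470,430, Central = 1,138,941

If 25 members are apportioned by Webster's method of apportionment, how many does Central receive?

Standard divisor 4726496/25 ≈ 189059.84; standard quotas: North 2.813, South 5.466, East 2.918, West 7.778, Central 6.024.
Rounding to the nearest integer gives North 3, South 5, East 3, West 8, Central 6 — total 25, matching the house size, so no adjustment is needed.
Central receives 6.

6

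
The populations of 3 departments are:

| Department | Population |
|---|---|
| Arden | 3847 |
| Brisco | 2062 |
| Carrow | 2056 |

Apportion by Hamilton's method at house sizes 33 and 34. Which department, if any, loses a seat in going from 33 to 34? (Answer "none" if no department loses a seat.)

At 33 seats: Arden 16, Brisco 9, Carrow 8.
At 34 seats: Arden 16, Brisco 9, Carrow 9.
No department's allocation decreased.

none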